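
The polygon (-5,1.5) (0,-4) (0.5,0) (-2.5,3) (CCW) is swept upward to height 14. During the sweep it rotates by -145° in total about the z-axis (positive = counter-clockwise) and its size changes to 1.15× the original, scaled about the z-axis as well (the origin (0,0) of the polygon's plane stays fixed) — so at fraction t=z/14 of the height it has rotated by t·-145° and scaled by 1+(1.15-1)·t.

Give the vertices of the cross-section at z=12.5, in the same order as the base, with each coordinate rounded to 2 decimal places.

Cross-section at z=12.5: (4.92,3.30) (-3.50,2.88) (-0.36,-0.44) (4.43,0.03)

t = z/height = 12.5/14 = 0.892857
s = 1 + (scale-1)·z/height = 1 + (1.15-1)·12.5/14 = 1.133929
θ = twist·z/height = -145°·12.5/14 = -129.4643° = -2.259578 rad
cos θ = -0.635597, sin θ = -0.772021 (intermediates below are computed at full precision and shown rounded to 5 d.p.)
v1: (-5,1.5) → rotate → (4.33602,2.90671) → ×s → (4.91673,3.29600) → (4.92,3.30)
v2: (0,-4) → rotate → (-3.08808,2.54239) → ×s → (-3.50167,2.88289) → (-3.50,2.88)
v3: (0.5,0) → rotate → (-0.31780,-0.38601) → ×s → (-0.36036,-0.43771) → (-0.36,-0.44)
v4: (-2.5,3) → rotate → (3.90506,0.02326) → ×s → (4.42805,0.02638) → (4.43,0.03)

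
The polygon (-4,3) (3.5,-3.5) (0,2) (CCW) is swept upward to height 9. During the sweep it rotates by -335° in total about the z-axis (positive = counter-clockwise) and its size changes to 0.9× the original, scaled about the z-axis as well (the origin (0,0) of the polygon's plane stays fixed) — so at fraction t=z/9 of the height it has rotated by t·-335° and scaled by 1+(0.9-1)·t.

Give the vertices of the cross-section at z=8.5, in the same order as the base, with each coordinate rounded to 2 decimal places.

t = z/height = 8.5/9 = 0.944444
s = 1 + (scale-1)·z/height = 1 + (0.9-1)·8.5/9 = 0.905556
θ = twist·z/height = -335°·8.5/9 = -316.3889° = -5.522028 rad
cos θ = 0.724038, sin θ = 0.689760 (intermediates below are computed at full precision and shown rounded to 5 d.p.)
v1: (-4,3) → rotate → (-4.96543,-0.58693) → ×s → (-4.49647,-0.53149) → (-4.50,-0.53)
v2: (3.5,-3.5) → rotate → (4.94829,-0.11997) → ×s → (4.48095,-0.10864) → (4.48,-0.11)
v3: (0,2) → rotate → (-1.37952,1.44808) → ×s → (-1.24923,1.31131) → (-1.25,1.31)

Cross-section at z=8.5: (-4.50,-0.53) (4.48,-0.11) (-1.25,1.31)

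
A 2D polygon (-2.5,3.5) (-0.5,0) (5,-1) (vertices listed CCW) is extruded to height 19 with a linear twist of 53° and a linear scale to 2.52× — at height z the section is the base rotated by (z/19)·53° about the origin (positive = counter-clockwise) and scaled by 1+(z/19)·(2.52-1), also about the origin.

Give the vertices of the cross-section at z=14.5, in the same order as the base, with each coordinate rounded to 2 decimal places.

Cross-section at z=14.5: (-9.01,2.25) (-0.82,-0.70) (9.62,5.36)

t = z/height = 14.5/19 = 0.763158
s = 1 + (scale-1)·z/height = 1 + (2.52-1)·14.5/19 = 2.160000
θ = twist·z/height = 53°·14.5/19 = 40.4474° = 0.705940 rad
cos θ = 0.761002, sin θ = 0.648749 (intermediates below are computed at full precision and shown rounded to 5 d.p.)
v1: (-2.5,3.5) → rotate → (-4.17313,1.04163) → ×s → (-9.01396,2.24993) → (-9.01,2.25)
v2: (-0.5,0) → rotate → (-0.38050,-0.32437) → ×s → (-0.82188,-0.70065) → (-0.82,-0.70)
v3: (5,-1) → rotate → (4.45376,2.48274) → ×s → (9.62012,5.36273) → (9.62,5.36)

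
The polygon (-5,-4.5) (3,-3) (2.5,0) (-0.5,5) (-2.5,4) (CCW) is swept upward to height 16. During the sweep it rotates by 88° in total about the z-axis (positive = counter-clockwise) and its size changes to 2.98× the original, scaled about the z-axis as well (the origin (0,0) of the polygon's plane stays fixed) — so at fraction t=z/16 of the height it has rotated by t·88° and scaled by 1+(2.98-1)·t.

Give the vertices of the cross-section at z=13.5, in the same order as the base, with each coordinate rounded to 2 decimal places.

Cross-section at z=13.5: (7.94,-16.11) (9.89,5.54) (1.81,6.43) (-13.21,2.34) (-12.09,-3.53)

t = z/height = 13.5/16 = 0.84375
s = 1 + (scale-1)·z/height = 1 + (2.98-1)·13.5/16 = 2.670625
θ = twist·z/height = 88°·13.5/16 = 74.2500° = 1.295907 rad
cos θ = 0.271440, sin θ = 0.962455 (intermediates below are computed at full precision and shown rounded to 5 d.p.)
v1: (-5,-4.5) → rotate → (2.97385,-6.03376) → ×s → (7.94203,-16.11391) → (7.94,-16.11)
v2: (3,-3) → rotate → (3.70169,2.07304) → ×s → (9.88582,5.53632) → (9.89,5.54)
v3: (2.5,0) → rotate → (0.67860,2.40614) → ×s → (1.81229,6.42589) → (1.81,6.43)
v4: (-0.5,5) → rotate → (-4.94800,0.87597) → ×s → (-13.21424,2.33940) → (-13.21,2.34)
v5: (-2.5,4) → rotate → (-4.52842,-1.32038) → ×s → (-12.09372,-3.52623) → (-12.09,-3.53)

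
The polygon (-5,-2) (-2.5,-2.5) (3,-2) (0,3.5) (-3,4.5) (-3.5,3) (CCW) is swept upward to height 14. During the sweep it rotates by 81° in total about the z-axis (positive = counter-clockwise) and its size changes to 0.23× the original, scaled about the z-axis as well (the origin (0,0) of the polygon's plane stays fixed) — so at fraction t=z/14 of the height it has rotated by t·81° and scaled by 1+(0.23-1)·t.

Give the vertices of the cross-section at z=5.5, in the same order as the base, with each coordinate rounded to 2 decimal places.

t = z/height = 5.5/14 = 0.392857
s = 1 + (scale-1)·z/height = 1 + (0.23-1)·5.5/14 = 0.697500
θ = twist·z/height = 81°·5.5/14 = 31.8214° = 0.555389 rad
cos θ = 0.849696, sin θ = 0.527274 (intermediates below are computed at full precision and shown rounded to 5 d.p.)
v1: (-5,-2) → rotate → (-3.19393,-4.33576) → ×s → (-2.22777,-3.02419) → (-2.23,-3.02)
v2: (-2.5,-2.5) → rotate → (-0.80605,-3.44242) → ×s → (-0.56222,-2.40109) → (-0.56,-2.40)
v3: (3,-2) → rotate → (3.60363,-0.11757) → ×s → (2.51353,-0.08201) → (2.51,-0.08)
v4: (0,3.5) → rotate → (-1.84546,2.97393) → ×s → (-1.28721,2.07432) → (-1.29,2.07)
v5: (-3,4.5) → rotate → (-4.92182,2.24181) → ×s → (-3.43297,1.56366) → (-3.43,1.56)
v6: (-3.5,3) → rotate → (-4.55576,0.70363) → ×s → (-3.17764,0.49078) → (-3.18,0.49)

Cross-section at z=5.5: (-2.23,-3.02) (-0.56,-2.40) (2.51,-0.08) (-1.29,2.07) (-3.43,1.56) (-3.18,0.49)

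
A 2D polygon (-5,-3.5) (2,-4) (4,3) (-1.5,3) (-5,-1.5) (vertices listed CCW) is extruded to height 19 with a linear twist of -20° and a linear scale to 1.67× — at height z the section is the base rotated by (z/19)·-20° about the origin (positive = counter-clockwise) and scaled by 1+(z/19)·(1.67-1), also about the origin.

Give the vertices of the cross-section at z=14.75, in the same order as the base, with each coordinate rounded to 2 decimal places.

t = z/height = 14.75/19 = 0.776316
s = 1 + (scale-1)·z/height = 1 + (1.67-1)·14.75/19 = 1.520132
θ = twist·z/height = -20°·14.75/19 = -15.5263° = -0.270985 rad
cos θ = 0.963508, sin θ = -0.267681 (intermediates below are computed at full precision and shown rounded to 5 d.p.)
v1: (-5,-3.5) → rotate → (-5.75442,-2.03387) → ×s → (-8.74748,-3.09175) → (-8.75,-3.09)
v2: (2,-4) → rotate → (0.85629,-4.38939) → ×s → (1.30168,-6.67245) → (1.30,-6.67)
v3: (4,3) → rotate → (4.65707,1.81980) → ×s → (7.07936,2.76633) → (7.08,2.77)
v4: (-1.5,3) → rotate → (-0.64222,3.29204) → ×s → (-0.97626,5.00434) → (-0.98,5.00)
v5: (-5,-1.5) → rotate → (-5.21906,-0.10686) → ×s → (-7.93366,-0.16244) → (-7.93,-0.16)

Cross-section at z=14.75: (-8.75,-3.09) (1.30,-6.67) (7.08,2.77) (-0.98,5.00) (-7.93,-0.16)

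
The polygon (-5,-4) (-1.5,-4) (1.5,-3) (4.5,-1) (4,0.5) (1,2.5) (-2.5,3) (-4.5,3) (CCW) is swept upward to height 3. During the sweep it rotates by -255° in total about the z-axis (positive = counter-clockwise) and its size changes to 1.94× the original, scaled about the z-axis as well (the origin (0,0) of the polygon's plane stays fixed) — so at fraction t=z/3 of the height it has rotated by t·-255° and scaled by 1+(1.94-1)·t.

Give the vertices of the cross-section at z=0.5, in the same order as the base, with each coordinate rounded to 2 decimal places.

t = z/height = 0.5/3 = 0.166667
s = 1 + (scale-1)·z/height = 1 + (1.94-1)·0.5/3 = 1.156667
θ = twist·z/height = -255°·0.5/3 = -42.5000° = -0.741765 rad
cos θ = 0.737277, sin θ = -0.675590 (intermediates below are computed at full precision and shown rounded to 5 d.p.)
v1: (-5,-4) → rotate → (-6.38875,0.42884) → ×s → (-7.38965,0.49603) → (-7.39,0.50)
v2: (-1.5,-4) → rotate → (-3.80828,-1.93572) → ×s → (-4.40491,-2.23899) → (-4.40,-2.24)
v3: (1.5,-3) → rotate → (-0.92085,-3.22522) → ×s → (-1.06512,-3.73050) → (-1.07,-3.73)
v4: (4.5,-1) → rotate → (2.64216,-3.77743) → ×s → (3.05610,-4.36923) → (3.06,-4.37)
v5: (4,0.5) → rotate → (3.28690,-2.33372) → ×s → (3.80185,-2.69934) → (3.80,-2.70)
v6: (1,2.5) → rotate → (2.42625,1.16760) → ×s → (2.80637,1.35053) → (2.81,1.35)
v7: (-2.5,3) → rotate → (0.18358,3.90081) → ×s → (0.21234,4.51193) → (0.21,4.51)
v8: (-4.5,3) → rotate → (-1.29098,5.25199) → ×s → (-1.49323,6.07480) → (-1.49,6.07)

Cross-section at z=0.5: (-7.39,0.50) (-4.40,-2.24) (-1.07,-3.73) (3.06,-4.37) (3.80,-2.70) (2.81,1.35) (0.21,4.51) (-1.49,6.07)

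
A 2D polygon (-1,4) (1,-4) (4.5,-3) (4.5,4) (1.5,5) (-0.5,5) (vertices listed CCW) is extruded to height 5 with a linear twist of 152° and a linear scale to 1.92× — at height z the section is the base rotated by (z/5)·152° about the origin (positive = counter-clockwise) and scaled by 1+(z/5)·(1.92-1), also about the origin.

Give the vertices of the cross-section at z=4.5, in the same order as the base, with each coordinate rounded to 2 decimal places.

t = z/height = 4.5/5 = 0.9
s = 1 + (scale-1)·z/height = 1 + (1.92-1)·4.5/5 = 1.828000
θ = twist·z/height = 152°·4.5/5 = 136.8000° = 2.387610 rad
cos θ = -0.728969, sin θ = 0.684547 (intermediates below are computed at full precision and shown rounded to 5 d.p.)
v1: (-1,4) → rotate → (-2.00922,-3.60042) → ×s → (-3.67285,-6.58157) → (-3.67,-6.58)
v2: (1,-4) → rotate → (2.00922,3.60042) → ×s → (3.67285,6.58157) → (3.67,6.58)
v3: (4.5,-3) → rotate → (-1.22672,5.26737) → ×s → (-2.24244,9.62875) → (-2.24,9.63)
v4: (4.5,4) → rotate → (-6.01855,0.16459) → ×s → (-11.00190,0.30087) → (-11.00,0.30)
v5: (1.5,5) → rotate → (-4.51619,-2.61802) → ×s → (-8.25559,-4.78575) → (-8.26,-4.79)
v6: (-0.5,5) → rotate → (-3.05825,-3.98712) → ×s → (-5.59048,-7.28845) → (-5.59,-7.29)

Cross-section at z=4.5: (-3.67,-6.58) (3.67,6.58) (-2.24,9.63) (-11.00,0.30) (-8.26,-4.79) (-5.59,-7.29)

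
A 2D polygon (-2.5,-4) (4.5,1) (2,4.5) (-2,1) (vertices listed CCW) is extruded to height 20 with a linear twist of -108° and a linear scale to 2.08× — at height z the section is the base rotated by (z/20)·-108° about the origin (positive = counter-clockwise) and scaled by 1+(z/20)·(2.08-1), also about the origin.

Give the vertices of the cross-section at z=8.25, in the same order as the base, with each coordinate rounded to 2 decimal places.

Cross-section at z=8.25: (-6.63,-1.59) (5.65,-3.53) (6.62,2.61) (-1.05,3.06)

t = z/height = 8.25/20 = 0.4125
s = 1 + (scale-1)·z/height = 1 + (2.08-1)·8.25/20 = 1.445500
θ = twist·z/height = -108°·8.25/20 = -44.5500° = -0.777544 rad
cos θ = 0.712639, sin θ = -0.701531 (intermediates below are computed at full precision and shown rounded to 5 d.p.)
v1: (-2.5,-4) → rotate → (-4.58772,-1.09673) → ×s → (-6.63155,-1.58532) → (-6.63,-1.59)
v2: (4.5,1) → rotate → (3.90840,-2.44425) → ×s → (5.64960,-3.53317) → (5.65,-3.53)
v3: (2,4.5) → rotate → (4.58217,1.80381) → ×s → (6.62352,2.60741) → (6.62,2.61)
v4: (-2,1) → rotate → (-0.72375,2.11570) → ×s → (-1.04617,3.05825) → (-1.05,3.06)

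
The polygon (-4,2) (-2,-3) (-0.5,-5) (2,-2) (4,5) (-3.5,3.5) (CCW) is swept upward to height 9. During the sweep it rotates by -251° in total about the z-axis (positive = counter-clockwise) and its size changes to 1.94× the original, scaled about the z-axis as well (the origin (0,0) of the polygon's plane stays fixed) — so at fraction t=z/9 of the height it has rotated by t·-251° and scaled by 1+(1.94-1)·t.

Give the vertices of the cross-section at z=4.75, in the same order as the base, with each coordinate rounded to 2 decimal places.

t = z/height = 4.75/9 = 0.527778
s = 1 + (scale-1)·z/height = 1 + (1.94-1)·4.75/9 = 1.496111
θ = twist·z/height = -251°·4.75/9 = -132.4722° = -2.312076 rad
cos θ = -0.675233, sin θ = -0.737605 (intermediates below are computed at full precision and shown rounded to 5 d.p.)
v1: (-4,2) → rotate → (4.17614,1.59995) → ×s → (6.24797,2.39371) → (6.25,2.39)
v2: (-2,-3) → rotate → (-0.86235,3.50091) → ×s → (-1.29017,5.23775) → (-1.29,5.24)
v3: (-0.5,-5) → rotate → (-3.35041,3.74497) → ×s → (-5.01258,5.60288) → (-5.01,5.60)
v4: (2,-2) → rotate → (-2.82567,-0.12474) → ×s → (-4.22752,-0.18663) → (-4.23,-0.19)
v5: (4,5) → rotate → (0.98709,-6.32658) → ×s → (1.47680,-9.46527) → (1.48,-9.47)
v6: (-3.5,3.5) → rotate → (4.94493,0.21830) → ×s → (7.39817,0.32660) → (7.40,0.33)

Cross-section at z=4.75: (6.25,2.39) (-1.29,5.24) (-5.01,5.60) (-4.23,-0.19) (1.48,-9.47) (7.40,0.33)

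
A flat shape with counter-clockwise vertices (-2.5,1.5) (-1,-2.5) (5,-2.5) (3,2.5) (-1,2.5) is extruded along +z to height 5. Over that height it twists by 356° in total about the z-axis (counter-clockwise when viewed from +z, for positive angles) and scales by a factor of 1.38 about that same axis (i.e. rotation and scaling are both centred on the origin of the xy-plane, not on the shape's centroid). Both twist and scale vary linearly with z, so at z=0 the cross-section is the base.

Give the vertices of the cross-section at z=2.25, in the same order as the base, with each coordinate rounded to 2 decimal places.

t = z/height = 2.25/5 = 0.45
s = 1 + (scale-1)·z/height = 1 + (1.38-1)·2.25/5 = 1.171000
θ = twist·z/height = 356°·2.25/5 = 160.2000° = 2.796017 rad
cos θ = -0.940881, sin θ = 0.338738 (intermediates below are computed at full precision and shown rounded to 5 d.p.)
v1: (-2.5,1.5) → rotate → (1.84410,-2.25817) → ×s → (2.15944,-2.64431) → (2.16,-2.64)
v2: (-1,-2.5) → rotate → (1.78773,2.01346) → ×s → (2.09343,2.35777) → (2.09,2.36)
v3: (5,-2.5) → rotate → (-3.85756,4.04589) → ×s → (-4.51720,4.73774) → (-4.52,4.74)
v4: (3,2.5) → rotate → (-3.66949,-1.33599) → ×s → (-4.29697,-1.56444) → (-4.30,-1.56)
v5: (-1,2.5) → rotate → (0.09404,-2.69094) → ×s → (0.11012,-3.15109) → (0.11,-3.15)

Cross-section at z=2.25: (2.16,-2.64) (2.09,2.36) (-4.52,4.74) (-4.30,-1.56) (0.11,-3.15)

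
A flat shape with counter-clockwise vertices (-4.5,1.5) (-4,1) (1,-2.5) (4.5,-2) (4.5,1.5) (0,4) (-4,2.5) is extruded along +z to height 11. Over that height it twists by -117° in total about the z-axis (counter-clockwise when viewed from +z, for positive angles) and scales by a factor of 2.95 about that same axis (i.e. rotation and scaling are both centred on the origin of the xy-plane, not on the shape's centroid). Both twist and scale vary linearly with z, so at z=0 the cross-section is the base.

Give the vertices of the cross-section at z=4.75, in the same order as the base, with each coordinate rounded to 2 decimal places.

Cross-section at z=4.75: (-3.14,8.15) (-3.26,6.86) (-2.38,-4.35) (2.43,-8.74) (7.40,-4.64) (5.69,4.68) (-1.13,8.62)

t = z/height = 4.75/11 = 0.431818
s = 1 + (scale-1)·z/height = 1 + (2.95-1)·4.75/11 = 1.842045
θ = twist·z/height = -117°·4.75/11 = -50.5227° = -0.881788 rad
cos θ = 0.635772, sin θ = -0.771877 (intermediates below are computed at full precision and shown rounded to 5 d.p.)
v1: (-4.5,1.5) → rotate → (-1.70316,4.42710) → ×s → (-3.13730,8.15493) → (-3.14,8.15)
v2: (-4,1) → rotate → (-1.77121,3.72328) → ×s → (-3.26265,6.85845) → (-3.26,6.86)
v3: (1,-2.5) → rotate → (-1.29392,-2.36131) → ×s → (-2.38346,-4.34963) → (-2.38,-4.35)
v4: (4.5,-2) → rotate → (1.31722,-4.74499) → ×s → (2.42638,-8.74049) → (2.43,-8.74)
v5: (4.5,1.5) → rotate → (4.01879,-2.51979) → ×s → (7.40279,-4.64156) → (7.40,-4.64)
v6: (0,4) → rotate → (3.08751,2.54309) → ×s → (5.68733,4.68448) → (5.69,4.68)
v7: (-4,2.5) → rotate → (-0.61340,4.67694) → ×s → (-1.12990,8.61513) → (-1.13,8.62)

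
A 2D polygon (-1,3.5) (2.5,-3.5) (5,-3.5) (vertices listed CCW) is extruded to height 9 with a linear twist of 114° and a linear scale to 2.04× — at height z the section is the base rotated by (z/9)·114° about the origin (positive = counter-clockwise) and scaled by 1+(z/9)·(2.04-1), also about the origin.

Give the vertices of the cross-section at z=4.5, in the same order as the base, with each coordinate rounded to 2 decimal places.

t = z/height = 4.5/9 = 0.5
s = 1 + (scale-1)·z/height = 1 + (2.04-1)·4.5/9 = 1.520000
θ = twist·z/height = 114°·4.5/9 = 57.0000° = 0.994838 rad
cos θ = 0.544639, sin θ = 0.838671 (intermediates below are computed at full precision and shown rounded to 5 d.p.)
v1: (-1,3.5) → rotate → (-3.47999,1.06757) → ×s → (-5.28958,1.62270) → (-5.29,1.62)
v2: (2.5,-3.5) → rotate → (4.29694,0.19044) → ×s → (6.53136,0.28947) → (6.53,0.29)
v3: (5,-3.5) → rotate → (5.65854,2.28712) → ×s → (8.60098,3.47642) → (8.60,3.48)

Cross-section at z=4.5: (-5.29,1.62) (6.53,0.29) (8.60,3.48)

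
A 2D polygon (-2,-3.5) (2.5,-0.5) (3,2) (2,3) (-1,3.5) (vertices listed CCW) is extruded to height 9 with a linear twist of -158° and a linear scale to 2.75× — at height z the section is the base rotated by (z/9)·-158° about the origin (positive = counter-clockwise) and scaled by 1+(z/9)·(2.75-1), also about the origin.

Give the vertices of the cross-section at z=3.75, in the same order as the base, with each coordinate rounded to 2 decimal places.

t = z/height = 3.75/9 = 0.416667
s = 1 + (scale-1)·z/height = 1 + (2.75-1)·3.75/9 = 1.729167
θ = twist·z/height = -158°·3.75/9 = -65.8333° = -1.149008 rad
cos θ = 0.409392, sin θ = -0.912358 (intermediates below are computed at full precision and shown rounded to 5 d.p.)
v1: (-2,-3.5) → rotate → (-4.01204,0.39184) → ×s → (-6.93748,0.67756) → (-6.94,0.68)
v2: (2.5,-0.5) → rotate → (0.56730,-2.48559) → ×s → (0.98096,-4.29800) → (0.98,-4.30)
v3: (3,2) → rotate → (3.05289,-1.91829) → ×s → (5.27896,-3.31704) → (5.28,-3.32)
v4: (2,3) → rotate → (3.55586,-0.59654) → ×s → (6.14867,-1.03152) → (6.15,-1.03)
v5: (-1,3.5) → rotate → (2.78386,2.34523) → ×s → (4.81376,4.05530) → (4.81,4.06)

Cross-section at z=3.75: (-6.94,0.68) (0.98,-4.30) (5.28,-3.32) (6.15,-1.03) (4.81,4.06)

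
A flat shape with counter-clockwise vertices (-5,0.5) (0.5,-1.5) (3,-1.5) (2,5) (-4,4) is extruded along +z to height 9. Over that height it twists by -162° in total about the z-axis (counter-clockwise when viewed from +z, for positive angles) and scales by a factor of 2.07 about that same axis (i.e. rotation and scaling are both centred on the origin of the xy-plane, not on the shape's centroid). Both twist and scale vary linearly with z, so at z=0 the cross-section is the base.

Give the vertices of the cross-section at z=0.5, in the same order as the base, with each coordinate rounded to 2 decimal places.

t = z/height = 0.5/9 = 0.0555556
s = 1 + (scale-1)·z/height = 1 + (2.07-1)·0.5/9 = 1.059444
θ = twist·z/height = -162°·0.5/9 = -9.0000° = -0.157080 rad
cos θ = 0.987688, sin θ = -0.156434 (intermediates below are computed at full precision and shown rounded to 5 d.p.)
v1: (-5,0.5) → rotate → (-4.86022,1.27602) → ×s → (-5.14914,1.35187) → (-5.15,1.35)
v2: (0.5,-1.5) → rotate → (0.25919,-1.55975) → ×s → (0.27460,-1.65247) → (0.27,-1.65)
v3: (3,-1.5) → rotate → (2.72841,-1.95084) → ×s → (2.89060,-2.06680) → (2.89,-2.07)
v4: (2,5) → rotate → (2.75755,4.62557) → ×s → (2.92147,4.90054) → (2.92,4.90)
v5: (-4,4) → rotate → (-3.32502,4.57649) → ×s → (-3.52267,4.84854) → (-3.52,4.85)

Cross-section at z=0.5: (-5.15,1.35) (0.27,-1.65) (2.89,-2.07) (2.92,4.90) (-3.52,4.85)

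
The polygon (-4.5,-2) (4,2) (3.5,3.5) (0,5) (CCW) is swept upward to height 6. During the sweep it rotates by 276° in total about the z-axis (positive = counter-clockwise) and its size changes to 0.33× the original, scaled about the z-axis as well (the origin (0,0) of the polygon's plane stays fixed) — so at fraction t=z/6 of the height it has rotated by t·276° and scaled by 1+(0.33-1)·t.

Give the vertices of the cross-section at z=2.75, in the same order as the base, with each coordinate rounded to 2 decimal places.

Cross-section at z=2.75: (2.97,-1.68) (-2.76,1.40) (-3.39,0.51) (-2.79,-2.06)

t = z/height = 2.75/6 = 0.458333
s = 1 + (scale-1)·z/height = 1 + (0.33-1)·2.75/6 = 0.692917
θ = twist·z/height = 276°·2.75/6 = 126.5000° = 2.207842 rad
cos θ = -0.594823, sin θ = 0.803857 (intermediates below are computed at full precision and shown rounded to 5 d.p.)
v1: (-4.5,-2) → rotate → (4.28442,-2.42771) → ×s → (2.96874,-1.68220) → (2.97,-1.68)
v2: (4,2) → rotate → (-3.98700,2.02578) → ×s → (-2.76266,1.40370) → (-2.76,1.40)
v3: (3.5,3.5) → rotate → (-4.89538,0.73162) → ×s → (-3.39209,0.50695) → (-3.39,0.51)
v4: (0,5) → rotate → (-4.01928,-2.97411) → ×s → (-2.78503,-2.06081) → (-2.79,-2.06)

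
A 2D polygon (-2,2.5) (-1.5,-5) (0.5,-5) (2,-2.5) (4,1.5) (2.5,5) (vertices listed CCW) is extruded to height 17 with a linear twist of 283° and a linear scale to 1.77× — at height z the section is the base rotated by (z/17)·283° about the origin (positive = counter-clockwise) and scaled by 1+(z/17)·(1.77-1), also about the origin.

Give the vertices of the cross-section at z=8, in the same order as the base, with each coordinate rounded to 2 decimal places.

t = z/height = 8/17 = 0.470588
s = 1 + (scale-1)·z/height = 1 + (1.77-1)·8/17 = 1.362353
θ = twist·z/height = 283°·8/17 = 133.1765° = 2.324368 rad
cos θ = -0.684248, sin θ = 0.729250 (intermediates below are computed at full precision and shown rounded to 5 d.p.)
v1: (-2,2.5) → rotate → (-0.45463,-3.16912) → ×s → (-0.61936,-4.31746) → (-0.62,-4.32)
v2: (-1.5,-5) → rotate → (4.67262,2.32736) → ×s → (6.36576,3.17069) → (6.37,3.17)
v3: (0.5,-5) → rotate → (3.30412,3.78586) → ×s → (4.50138,5.15768) → (4.50,5.16)
v4: (2,-2.5) → rotate → (0.45463,3.16912) → ×s → (0.61936,4.31746) → (0.62,4.32)
v5: (4,1.5) → rotate → (-3.83087,1.89063) → ×s → (-5.21899,2.57570) → (-5.22,2.58)
v6: (2.5,5) → rotate → (-5.35687,-1.59811) → ×s → (-7.29794,-2.17720) → (-7.30,-2.18)

Cross-section at z=8: (-0.62,-4.32) (6.37,3.17) (4.50,5.16) (0.62,4.32) (-5.22,2.58) (-7.30,-2.18)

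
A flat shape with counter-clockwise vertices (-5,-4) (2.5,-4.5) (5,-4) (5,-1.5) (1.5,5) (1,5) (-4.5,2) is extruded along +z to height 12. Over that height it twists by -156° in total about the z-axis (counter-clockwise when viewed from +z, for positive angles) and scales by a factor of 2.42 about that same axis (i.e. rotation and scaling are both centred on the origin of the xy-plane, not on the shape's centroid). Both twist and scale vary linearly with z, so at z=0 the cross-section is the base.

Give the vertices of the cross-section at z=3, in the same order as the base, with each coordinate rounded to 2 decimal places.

t = z/height = 3/12 = 0.25
s = 1 + (scale-1)·z/height = 1 + (2.42-1)·3/12 = 1.355000
θ = twist·z/height = -156°·3/12 = -39.0000° = -0.680678 rad
cos θ = 0.777146, sin θ = -0.629320 (intermediates below are computed at full precision and shown rounded to 5 d.p.)
v1: (-5,-4) → rotate → (-6.40301,0.03802) → ×s → (-8.67608,0.05151) → (-8.68,0.05)
v2: (2.5,-4.5) → rotate → (-0.88908,-5.07046) → ×s → (-1.20470,-6.87047) → (-1.20,-6.87)
v3: (5,-4) → rotate → (1.36845,-6.25519) → ×s → (1.85425,-8.47578) → (1.85,-8.48)
v4: (5,-1.5) → rotate → (2.94175,-4.31232) → ×s → (3.98607,-5.84319) → (3.99,-5.84)
v5: (1.5,5) → rotate → (4.31232,2.94175) → ×s → (5.84319,3.98607) → (5.84,3.99)
v6: (1,5) → rotate → (3.92375,3.25641) → ×s → (5.31668,4.41243) → (5.32,4.41)
v7: (-4.5,2) → rotate → (-2.23852,4.38623) → ×s → (-3.03319,5.94335) → (-3.03,5.94)

Cross-section at z=3: (-8.68,0.05) (-1.20,-6.87) (1.85,-8.48) (3.99,-5.84) (5.84,3.99) (5.32,4.41) (-3.03,5.94)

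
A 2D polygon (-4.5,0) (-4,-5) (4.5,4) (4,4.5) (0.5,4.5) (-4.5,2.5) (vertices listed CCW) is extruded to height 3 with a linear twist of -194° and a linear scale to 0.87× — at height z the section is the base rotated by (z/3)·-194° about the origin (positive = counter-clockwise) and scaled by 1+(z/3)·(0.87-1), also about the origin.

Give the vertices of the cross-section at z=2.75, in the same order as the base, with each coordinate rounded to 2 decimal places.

t = z/height = 2.75/3 = 0.916667
s = 1 + (scale-1)·z/height = 1 + (0.87-1)·2.75/3 = 0.880833
θ = twist·z/height = -194°·2.75/3 = -177.8333° = -3.103777 rad
cos θ = -0.999285, sin θ = -0.037806 (intermediates below are computed at full precision and shown rounded to 5 d.p.)
v1: (-4.5,0) → rotate → (4.49678,0.17013) → ×s → (3.96092,0.14986) → (3.96,0.15)
v2: (-4,-5) → rotate → (3.80811,5.14765) → ×s → (3.35431,4.53422) → (3.35,4.53)
v3: (4.5,4) → rotate → (-4.34556,-4.16727) → ×s → (-3.82771,-3.67067) → (-3.83,-3.67)
v4: (4,4.5) → rotate → (-3.82701,-4.64801) → ×s → (-3.37096,-4.09412) → (-3.37,-4.09)
v5: (0.5,4.5) → rotate → (-0.32951,-4.51569) → ×s → (-0.29025,-3.97757) → (-0.29,-3.98)
v6: (-4.5,2.5) → rotate → (4.59130,-2.32808) → ×s → (4.04417,-2.05065) → (4.04,-2.05)

Cross-section at z=2.75: (3.96,0.15) (3.35,4.53) (-3.83,-3.67) (-3.37,-4.09) (-0.29,-3.98) (4.04,-2.05)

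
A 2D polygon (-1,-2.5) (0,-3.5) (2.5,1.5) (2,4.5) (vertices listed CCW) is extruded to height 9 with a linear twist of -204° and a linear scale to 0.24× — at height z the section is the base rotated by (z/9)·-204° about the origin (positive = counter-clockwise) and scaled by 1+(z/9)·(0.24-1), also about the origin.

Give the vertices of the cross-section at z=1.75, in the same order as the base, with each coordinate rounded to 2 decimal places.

t = z/height = 1.75/9 = 0.194444
s = 1 + (scale-1)·z/height = 1 + (0.24-1)·1.75/9 = 0.852222
θ = twist·z/height = -204°·1.75/9 = -39.6667° = -0.692314 rad
cos θ = 0.769771, sin θ = -0.638320 (intermediates below are computed at full precision and shown rounded to 5 d.p.)
v1: (-1,-2.5) → rotate → (-2.36557,-1.28611) → ×s → (-2.01599,-1.09605) → (-2.02,-1.10)
v2: (0,-3.5) → rotate → (-2.23412,-2.69420) → ×s → (-1.90397,-2.29606) → (-1.90,-2.30)
v3: (2.5,1.5) → rotate → (2.88191,-0.44114) → ×s → (2.45603,-0.37595) → (2.46,-0.38)
v4: (2,4.5) → rotate → (4.41198,2.18733) → ×s → (3.75999,1.86409) → (3.76,1.86)

Cross-section at z=1.75: (-2.02,-1.10) (-1.90,-2.30) (2.46,-0.38) (3.76,1.86)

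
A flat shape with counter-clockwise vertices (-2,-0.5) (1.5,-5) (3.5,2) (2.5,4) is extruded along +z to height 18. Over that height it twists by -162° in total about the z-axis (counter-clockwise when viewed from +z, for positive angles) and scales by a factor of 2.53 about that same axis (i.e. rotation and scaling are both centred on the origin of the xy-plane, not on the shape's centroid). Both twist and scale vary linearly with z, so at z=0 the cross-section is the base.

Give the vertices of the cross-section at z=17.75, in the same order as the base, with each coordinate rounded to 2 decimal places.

Cross-section at z=17.75: (4.27,2.91) (-7.87,10.47) (-6.50,-7.75) (-2.41,-11.59)

t = z/height = 17.75/18 = 0.986111
s = 1 + (scale-1)·z/height = 1 + (2.53-1)·17.75/18 = 2.508750
θ = twist·z/height = -162°·17.75/18 = -159.7500° = -2.788163 rad
cos θ = -0.938191, sin θ = -0.346117 (intermediates below are computed at full precision and shown rounded to 5 d.p.)
v1: (-2,-0.5) → rotate → (1.70332,1.16133) → ×s → (4.27321,2.91349) → (4.27,2.91)
v2: (1.5,-5) → rotate → (-3.13787,4.17178) → ×s → (-7.87214,10.46596) → (-7.87,10.47)
v3: (3.5,2) → rotate → (-2.59144,-3.08779) → ×s → (-6.50126,-7.74650) → (-6.50,-7.75)
v4: (2.5,4) → rotate → (-0.96101,-4.61806) → ×s → (-2.41093,-11.58555) → (-2.41,-11.59)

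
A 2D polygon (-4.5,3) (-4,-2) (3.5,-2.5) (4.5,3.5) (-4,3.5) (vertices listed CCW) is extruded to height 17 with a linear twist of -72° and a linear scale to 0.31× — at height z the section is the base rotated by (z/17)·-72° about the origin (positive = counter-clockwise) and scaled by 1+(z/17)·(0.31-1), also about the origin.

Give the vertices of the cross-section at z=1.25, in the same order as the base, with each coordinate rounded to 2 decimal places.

Cross-section at z=1.25: (-3.99,3.23) (-3.96,-1.54) (3.09,-2.67) (4.56,2.91) (-3.47,3.66)

t = z/height = 1.25/17 = 0.0735294
s = 1 + (scale-1)·z/height = 1 + (0.31-1)·1.25/17 = 0.949265
θ = twist·z/height = -72°·1.25/17 = -5.2941° = -0.092400 rad
cos θ = 0.995734, sin θ = -0.092268 (intermediates below are computed at full precision and shown rounded to 5 d.p.)
v1: (-4.5,3) → rotate → (-4.20400,3.40241) → ×s → (-3.99071,3.22979) → (-3.99,3.23)
v2: (-4,-2) → rotate → (-4.16747,-1.62239) → ×s → (-3.95604,-1.54008) → (-3.96,-1.54)
v3: (3.5,-2.5) → rotate → (3.25440,-2.81227) → ×s → (3.08929,-2.66959) → (3.09,-2.67)
v4: (4.5,3.5) → rotate → (4.80374,3.06986) → ×s → (4.56002,2.91411) → (4.56,2.91)
v5: (-4,3.5) → rotate → (-3.66000,3.85414) → ×s → (-3.47431,3.65860) → (-3.47,3.66)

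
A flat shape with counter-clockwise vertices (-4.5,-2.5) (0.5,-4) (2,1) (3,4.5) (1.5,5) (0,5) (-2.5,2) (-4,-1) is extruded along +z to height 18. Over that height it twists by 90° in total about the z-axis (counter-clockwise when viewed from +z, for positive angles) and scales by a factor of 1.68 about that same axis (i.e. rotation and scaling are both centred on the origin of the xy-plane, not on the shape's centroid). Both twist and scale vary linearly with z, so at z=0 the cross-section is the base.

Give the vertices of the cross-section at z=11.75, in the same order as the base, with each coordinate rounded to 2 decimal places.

t = z/height = 11.75/18 = 0.652778
s = 1 + (scale-1)·z/height = 1 + (1.68-1)·11.75/18 = 1.443889
θ = twist·z/height = 90°·11.75/18 = 58.7500° = 1.025381 rad
cos θ = 0.518773, sin θ = 0.854912 (intermediates below are computed at full precision and shown rounded to 5 d.p.)
v1: (-4.5,-2.5) → rotate → (-0.19720,-5.14404) → ×s → (-0.28473,-7.42742) → (-0.28,-7.43)
v2: (0.5,-4) → rotate → (3.67903,-1.64764) → ×s → (5.31212,-2.37900) → (5.31,-2.38)
v3: (2,1) → rotate → (0.18263,2.22860) → ×s → (0.26370,3.21785) → (0.26,3.22)
v4: (3,4.5) → rotate → (-2.29078,4.89922) → ×s → (-3.30764,7.07392) → (-3.31,7.07)
v5: (1.5,5) → rotate → (-3.49640,3.87623) → ×s → (-5.04841,5.59685) → (-5.05,5.60)
v6: (0,5) → rotate → (-4.27456,2.59387) → ×s → (-6.17199,3.74525) → (-6.17,3.75)
v7: (-2.5,2) → rotate → (-3.00676,-1.09973) → ×s → (-4.34142,-1.58789) → (-4.34,-1.59)
v8: (-4,-1) → rotate → (-1.22018,-3.93842) → ×s → (-1.76181,-5.68664) → (-1.76,-5.69)

Cross-section at z=11.75: (-0.28,-7.43) (5.31,-2.38) (0.26,3.22) (-3.31,7.07) (-5.05,5.60) (-6.17,3.75) (-4.34,-1.59) (-1.76,-5.69)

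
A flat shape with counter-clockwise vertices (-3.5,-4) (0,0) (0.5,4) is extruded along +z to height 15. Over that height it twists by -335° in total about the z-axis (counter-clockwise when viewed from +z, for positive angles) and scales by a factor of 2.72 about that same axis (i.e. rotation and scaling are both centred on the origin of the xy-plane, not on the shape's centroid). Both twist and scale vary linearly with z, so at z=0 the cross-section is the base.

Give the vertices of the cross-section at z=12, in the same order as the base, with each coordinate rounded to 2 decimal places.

t = z/height = 12/15 = 0.8
s = 1 + (scale-1)·z/height = 1 + (2.72-1)·12/15 = 2.376000
θ = twist·z/height = -335°·12/15 = -268.0000° = -4.677482 rad
cos θ = -0.034899, sin θ = 0.999391 (intermediates below are computed at full precision and shown rounded to 5 d.p.)
v1: (-3.5,-4) → rotate → (4.11971,-3.35827) → ×s → (9.78843,-7.97925) → (9.79,-7.98)
v2: (0,0) → rotate → (0.00000,0.00000) → ×s → (0.00000,0.00000) → (0.00,0.00)
v3: (0.5,4) → rotate → (-4.01501,0.36010) → ×s → (-9.53967,0.85559) → (-9.54,0.86)

Cross-section at z=12: (9.79,-7.98) (0.00,0.00) (-9.54,0.86)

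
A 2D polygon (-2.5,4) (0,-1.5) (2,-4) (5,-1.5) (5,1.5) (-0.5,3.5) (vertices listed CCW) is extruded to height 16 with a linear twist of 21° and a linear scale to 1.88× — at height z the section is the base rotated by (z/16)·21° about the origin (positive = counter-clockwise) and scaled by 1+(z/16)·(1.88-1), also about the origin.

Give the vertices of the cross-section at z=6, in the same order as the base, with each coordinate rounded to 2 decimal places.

t = z/height = 6/16 = 0.375
s = 1 + (scale-1)·z/height = 1 + (1.88-1)·6/16 = 1.330000
θ = twist·z/height = 21°·6/16 = 7.8750° = 0.137445 rad
cos θ = 0.990569, sin θ = 0.137012 (intermediates below are computed at full precision and shown rounded to 5 d.p.)
v1: (-2.5,4) → rotate → (-3.02447,3.61975) → ×s → (-4.02255,4.81426) → (-4.02,4.81)
v2: (0,-1.5) → rotate → (0.20552,-1.48585) → ×s → (0.27334,-1.97619) → (0.27,-1.98)
v3: (2,-4) → rotate → (2.52919,-3.68825) → ×s → (3.36382,-4.90538) → (3.36,-4.91)
v4: (5,-1.5) → rotate → (5.15837,-0.80079) → ×s → (6.86063,-1.06505) → (6.86,-1.07)
v5: (5,1.5) → rotate → (4.74733,2.17092) → ×s → (6.31395,2.88732) → (6.31,2.89)
v6: (-0.5,3.5) → rotate → (-0.97483,3.39849) → ×s → (-1.29652,4.51999) → (-1.30,4.52)

Cross-section at z=6: (-4.02,4.81) (0.27,-1.98) (3.36,-4.91) (6.86,-1.07) (6.31,2.89) (-1.30,4.52)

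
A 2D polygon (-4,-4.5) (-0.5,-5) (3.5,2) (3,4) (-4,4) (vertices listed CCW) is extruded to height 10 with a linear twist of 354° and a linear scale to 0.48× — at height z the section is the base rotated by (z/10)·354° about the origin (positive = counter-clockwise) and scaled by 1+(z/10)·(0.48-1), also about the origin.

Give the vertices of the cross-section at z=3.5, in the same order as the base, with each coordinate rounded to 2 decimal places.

t = z/height = 3.5/10 = 0.35
s = 1 + (scale-1)·z/height = 1 + (0.48-1)·3.5/10 = 0.818000
θ = twist·z/height = 354°·3.5/10 = 123.9000° = 2.162463 rad
cos θ = -0.557745, sin θ = 0.830012 (intermediates below are computed at full precision and shown rounded to 5 d.p.)
v1: (-4,-4.5) → rotate → (5.96604,-0.81020) → ×s → (4.88022,-0.66274) → (4.88,-0.66)
v2: (-0.5,-5) → rotate → (4.42893,2.37372) → ×s → (3.62287,1.94170) → (3.62,1.94)
v3: (3.5,2) → rotate → (-3.61213,1.78955) → ×s → (-2.95472,1.46385) → (-2.95,1.46)
v4: (3,4) → rotate → (-4.99328,0.25906) → ×s → (-4.08451,0.21191) → (-4.08,0.21)
v5: (-4,4) → rotate → (-1.08907,-5.55103) → ×s → (-0.89086,-4.54074) → (-0.89,-4.54)

Cross-section at z=3.5: (4.88,-0.66) (3.62,1.94) (-2.95,1.46) (-4.08,0.21) (-0.89,-4.54)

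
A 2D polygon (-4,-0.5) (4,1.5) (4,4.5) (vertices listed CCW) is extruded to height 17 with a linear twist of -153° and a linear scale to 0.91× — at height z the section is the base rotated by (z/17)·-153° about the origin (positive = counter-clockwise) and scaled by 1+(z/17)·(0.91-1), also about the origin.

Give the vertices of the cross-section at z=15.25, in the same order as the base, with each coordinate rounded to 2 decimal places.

Cross-section at z=15.25: (2.39,2.83) (-1.76,-3.51) (0.11,-5.53)

t = z/height = 15.25/17 = 0.897059
s = 1 + (scale-1)·z/height = 1 + (0.91-1)·15.25/17 = 0.919265
θ = twist·z/height = -153°·15.25/17 = -137.2500° = -2.395464 rad
cos θ = -0.734323, sin θ = -0.678801 (intermediates below are computed at full precision and shown rounded to 5 d.p.)
v1: (-4,-0.5) → rotate → (2.59789,3.08236) → ×s → (2.38815,2.83351) → (2.39,2.83)
v2: (4,1.5) → rotate → (-1.91909,-3.81669) → ×s → (-1.76415,-3.50855) → (-1.76,-3.51)
v3: (4,4.5) → rotate → (0.11731,-6.01965) → ×s → (0.10784,-5.53366) → (0.11,-5.53)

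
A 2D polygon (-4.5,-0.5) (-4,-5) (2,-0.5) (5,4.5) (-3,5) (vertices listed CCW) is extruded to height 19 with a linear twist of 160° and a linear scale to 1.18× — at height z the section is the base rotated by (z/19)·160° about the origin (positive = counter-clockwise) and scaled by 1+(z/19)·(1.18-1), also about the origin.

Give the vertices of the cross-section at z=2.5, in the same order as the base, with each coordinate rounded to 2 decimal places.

t = z/height = 2.5/19 = 0.131579
s = 1 + (scale-1)·z/height = 1 + (1.18-1)·2.5/19 = 1.023684
θ = twist·z/height = 160°·2.5/19 = 21.0526° = 0.367438 rad
cos θ = 0.933251, sin θ = 0.359225 (intermediates below are computed at full precision and shown rounded to 5 d.p.)
v1: (-4.5,-0.5) → rotate → (-4.02002,-2.08314) → ×s → (-4.11523,-2.13248) → (-4.12,-2.13)
v2: (-4,-5) → rotate → (-1.93688,-6.10316) → ×s → (-1.98275,-6.24770) → (-1.98,-6.25)
v3: (2,-0.5) → rotate → (2.04611,0.25183) → ×s → (2.09457,0.25779) → (2.09,0.26)
v4: (5,4.5) → rotate → (3.04974,5.99576) → ×s → (3.12197,6.13776) → (3.12,6.14)
v5: (-3,5) → rotate → (-4.59588,3.58858) → ×s → (-4.70473,3.67357) → (-4.70,3.67)

Cross-section at z=2.5: (-4.12,-2.13) (-1.98,-6.25) (2.09,0.26) (3.12,6.14) (-4.70,3.67)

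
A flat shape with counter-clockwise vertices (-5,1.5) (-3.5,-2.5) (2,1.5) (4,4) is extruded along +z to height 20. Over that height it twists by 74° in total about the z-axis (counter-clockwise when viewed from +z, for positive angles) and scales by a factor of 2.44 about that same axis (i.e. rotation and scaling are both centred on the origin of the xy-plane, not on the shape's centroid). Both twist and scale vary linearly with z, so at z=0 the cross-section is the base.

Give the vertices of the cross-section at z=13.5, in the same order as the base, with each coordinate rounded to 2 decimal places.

t = z/height = 13.5/20 = 0.675
s = 1 + (scale-1)·z/height = 1 + (2.44-1)·13.5/20 = 1.972000
θ = twist·z/height = 74°·13.5/20 = 49.9500° = 0.871792 rad
cos θ = 0.643456, sin θ = 0.765483 (intermediates below are computed at full precision and shown rounded to 5 d.p.)
v1: (-5,1.5) → rotate → (-4.36550,-2.86223) → ×s → (-8.60877,-5.64432) → (-8.61,-5.64)
v2: (-3.5,-2.5) → rotate → (-0.33839,-4.28783) → ×s → (-0.66730,-8.45560) → (-0.67,-8.46)
v3: (2,1.5) → rotate → (0.13869,2.49615) → ×s → (0.27349,4.92241) → (0.27,4.92)
v4: (4,4) → rotate → (-0.48811,5.63576) → ×s → (-0.96255,11.11371) → (-0.96,11.11)

Cross-section at z=13.5: (-8.61,-5.64) (-0.67,-8.46) (0.27,4.92) (-0.96,11.11)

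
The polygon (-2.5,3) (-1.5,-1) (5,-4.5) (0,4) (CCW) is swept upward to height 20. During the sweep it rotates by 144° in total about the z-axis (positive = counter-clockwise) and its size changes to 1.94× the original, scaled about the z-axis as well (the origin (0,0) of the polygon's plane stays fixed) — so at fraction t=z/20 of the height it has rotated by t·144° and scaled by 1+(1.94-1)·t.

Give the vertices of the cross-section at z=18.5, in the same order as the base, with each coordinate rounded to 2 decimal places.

Cross-section at z=18.5: (-0.89,-7.25) (3.28,-0.76) (-0.27,12.57) (-5.45,-5.12)

t = z/height = 18.5/20 = 0.925
s = 1 + (scale-1)·z/height = 1 + (1.94-1)·18.5/20 = 1.869500
θ = twist·z/height = 144°·18.5/20 = 133.2000° = 2.324779 rad
cos θ = -0.684547, sin θ = 0.728969 (intermediates below are computed at full precision and shown rounded to 5 d.p.)
v1: (-2.5,3) → rotate → (-0.47554,-3.87606) → ×s → (-0.88902,-7.24630) → (-0.89,-7.25)
v2: (-1.5,-1) → rotate → (1.75579,-0.40891) → ×s → (3.28245,-0.76445) → (3.28,-0.76)
v3: (5,-4.5) → rotate → (-0.14238,6.72531) → ×s → (-0.26617,12.57296) → (-0.27,12.57)
v4: (0,4) → rotate → (-2.91587,-2.73819) → ×s → (-5.45123,-5.11904) → (-5.45,-5.12)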